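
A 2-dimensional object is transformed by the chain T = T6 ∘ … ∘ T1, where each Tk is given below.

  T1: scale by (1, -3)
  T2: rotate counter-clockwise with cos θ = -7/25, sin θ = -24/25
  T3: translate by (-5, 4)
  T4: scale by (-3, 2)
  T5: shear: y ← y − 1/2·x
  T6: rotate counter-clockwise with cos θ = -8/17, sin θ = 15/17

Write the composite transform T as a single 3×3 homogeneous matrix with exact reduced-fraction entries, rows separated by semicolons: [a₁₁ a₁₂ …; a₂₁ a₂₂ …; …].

T = [1419/850 -738/425 -15/2; 783/425 3768/425 13; 0 0 1]

T1 = [1 0 0; 0 -3 0; 0 0 1]
T2·T1 = [-7/25 -72/25 0; -24/25 21/25 0; 0 0 1]
T3·…·T1 = [-7/25 -72/25 -5; -24/25 21/25 4; 0 0 1]
T4·…·T1 = [21/25 216/25 15; -48/25 42/25 8; 0 0 1]
T5·…·T1 = [21/25 216/25 15; -117/50 -66/25 1/2; 0 0 1]
T6·…·T1 = [1419/850 -738/425 -15/2; 783/425 3768/425 13; 0 0 1]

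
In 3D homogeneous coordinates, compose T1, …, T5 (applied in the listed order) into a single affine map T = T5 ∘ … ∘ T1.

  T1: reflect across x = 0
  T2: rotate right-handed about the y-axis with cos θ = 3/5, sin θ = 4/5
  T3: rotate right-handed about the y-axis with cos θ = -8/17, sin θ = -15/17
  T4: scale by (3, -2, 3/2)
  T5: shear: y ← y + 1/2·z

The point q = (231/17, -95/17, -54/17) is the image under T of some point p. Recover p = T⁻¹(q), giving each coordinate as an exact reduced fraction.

p = (0, 2, -5)

T1 = [-1 0 0 0; 0 1 0 0; 0 0 1 0; 0 0 0 1]
T2·T1 = [-3/5 0 4/5 0; 0 1 0 0; 4/5 0 3/5 0; 0 0 0 1]
T3·…·T1 = [-36/85 0 -77/85 0; 0 1 0 0; -77/85 0 36/85 0; 0 0 0 1]
T4·…·T1 = [-108/85 0 -231/85 0; 0 -2 0 0; -231/170 0 54/85 0; 0 0 0 1]
T5·…·T1 = [-108/85 0 -231/85 0; -231/340 -2 27/85 0; -231/170 0 54/85 0; 0 0 0 1]
det M = 9; M⁻¹ = [-12/85 0 -154/255 0; 0 -1/2 1/4 0; -77/255 0 24/85 0; 0 0 0 1]
M⁻¹ · (231/17, -95/17, -54/17)ᵀ = (0, 2, -5)ᵀ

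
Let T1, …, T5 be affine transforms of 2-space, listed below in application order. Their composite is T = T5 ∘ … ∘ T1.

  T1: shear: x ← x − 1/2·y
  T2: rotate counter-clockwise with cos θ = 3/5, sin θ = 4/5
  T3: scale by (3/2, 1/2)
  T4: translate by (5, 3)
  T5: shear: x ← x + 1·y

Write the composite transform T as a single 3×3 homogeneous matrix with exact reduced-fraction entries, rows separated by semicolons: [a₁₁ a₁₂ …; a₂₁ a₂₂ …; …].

T = [13/10 -31/20 8; 2/5 1/10 3; 0 0 1]

T1 = [1 -1/2 0; 0 1 0; 0 0 1]
T2·T1 = [3/5 -11/10 0; 4/5 1/5 0; 0 0 1]
T3·…·T1 = [9/10 -33/20 0; 2/5 1/10 0; 0 0 1]
T4·…·T1 = [9/10 -33/20 5; 2/5 1/10 3; 0 0 1]
T5·…·T1 = [13/10 -31/20 8; 2/5 1/10 3; 0 0 1]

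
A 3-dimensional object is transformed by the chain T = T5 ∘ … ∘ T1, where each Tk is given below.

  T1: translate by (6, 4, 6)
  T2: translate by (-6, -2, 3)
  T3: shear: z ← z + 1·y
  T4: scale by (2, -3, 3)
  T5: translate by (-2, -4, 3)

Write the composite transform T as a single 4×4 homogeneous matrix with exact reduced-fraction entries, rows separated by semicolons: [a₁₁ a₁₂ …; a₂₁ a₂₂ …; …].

T1 = [1 0 0 6; 0 1 0 4; 0 0 1 6; 0 0 0 1]
T2·T1 = [1 0 0 0; 0 1 0 2; 0 0 1 9; 0 0 0 1]
T3·…·T1 = [1 0 0 0; 0 1 0 2; 0 1 1 11; 0 0 0 1]
T4·…·T1 = [2 0 0 0; 0 -3 0 -6; 0 3 3 33; 0 0 0 1]
T5·…·T1 = [2 0 0 -2; 0 -3 0 -10; 0 3 3 36; 0 0 0 1]

T = [2 0 0 -2; 0 -3 0 -10; 0 3 3 36; 0 0 0 1]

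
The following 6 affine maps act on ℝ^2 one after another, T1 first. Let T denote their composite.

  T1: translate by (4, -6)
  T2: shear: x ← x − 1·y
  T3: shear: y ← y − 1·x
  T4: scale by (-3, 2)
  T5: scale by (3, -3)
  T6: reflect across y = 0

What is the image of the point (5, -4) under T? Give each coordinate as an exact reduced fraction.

T(p) = (-171, -174)

T1 translate by (4, -6): (5, -4) → (9, -10)
T2 shear: x ← x − 1·y: (9, -10) → (19, -10)
T3 shear: y ← y − 1·x: (19, -10) → (19, -29)
T4 scale by (-3, 2): (19, -29) → (-57, -58)
T5 scale by (3, -3): (-57, -58) → (-171, 174)
T6 reflect across y = 0: (-171, 174) → (-171, -174)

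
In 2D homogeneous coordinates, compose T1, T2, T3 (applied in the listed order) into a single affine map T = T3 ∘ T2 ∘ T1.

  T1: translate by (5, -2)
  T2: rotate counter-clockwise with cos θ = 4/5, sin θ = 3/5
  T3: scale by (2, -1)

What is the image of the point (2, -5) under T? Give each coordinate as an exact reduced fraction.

T(p) = (98/5, 7/5)

T1 translate by (5, -2): (2, -5) → (7, -7)
T2 rotate counter-clockwise with cos θ = 4/5, sin θ = 3/5: (7, -7) → (49/5, -7/5)
T3 scale by (2, -1): (49/5, -7/5) → (98/5, 7/5)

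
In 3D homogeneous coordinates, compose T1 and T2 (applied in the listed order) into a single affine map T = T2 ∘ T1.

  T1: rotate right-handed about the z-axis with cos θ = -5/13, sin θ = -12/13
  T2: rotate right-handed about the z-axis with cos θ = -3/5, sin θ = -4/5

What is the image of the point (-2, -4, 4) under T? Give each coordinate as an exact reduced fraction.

T1 rotate right-handed about the z-axis with cos θ = -5/13, sin θ = -12/13: (-2, -4, 4) → (-38/13, 44/13, 4)
T2 rotate right-handed about the z-axis with cos θ = -3/5, sin θ = -4/5: (-38/13, 44/13, 4) → (58/13, 4/13, 4)

T(p) = (58/13, 4/13, 4)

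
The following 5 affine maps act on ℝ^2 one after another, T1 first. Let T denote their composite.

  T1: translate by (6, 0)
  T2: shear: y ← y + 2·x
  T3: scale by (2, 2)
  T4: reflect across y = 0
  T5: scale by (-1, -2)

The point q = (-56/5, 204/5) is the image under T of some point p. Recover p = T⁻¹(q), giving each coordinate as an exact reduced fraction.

T1 = [1 0 6; 0 1 0; 0 0 1]
T2·T1 = [1 0 6; 2 1 12; 0 0 1]
T3·…·T1 = [2 0 12; 4 2 24; 0 0 1]
T4·…·T1 = [2 0 12; -4 -2 -24; 0 0 1]
T5·…·T1 = [-2 0 -12; 8 4 48; 0 0 1]
det M = -8; M⁻¹ = [-1/2 0 -6; 1 1/4 0; 0 0 1]
M⁻¹ · (-56/5, 204/5)ᵀ = (-2/5, -1)ᵀ

p = (-2/5, -1)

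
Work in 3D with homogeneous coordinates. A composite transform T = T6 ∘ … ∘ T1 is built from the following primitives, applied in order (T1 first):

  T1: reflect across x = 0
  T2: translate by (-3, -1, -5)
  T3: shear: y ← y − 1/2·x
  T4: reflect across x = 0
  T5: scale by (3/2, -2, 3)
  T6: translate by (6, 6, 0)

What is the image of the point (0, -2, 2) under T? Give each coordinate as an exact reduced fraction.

T1 reflect across x = 0: (0, -2, 2) → (0, -2, 2)
T2 translate by (-3, -1, -5): (0, -2, 2) → (-3, -3, -3)
T3 shear: y ← y − 1/2·x: (-3, -3, -3) → (-3, -3/2, -3)
T4 reflect across x = 0: (-3, -3/2, -3) → (3, -3/2, -3)
T5 scale by (3/2, -2, 3): (3, -3/2, -3) → (9/2, 3, -9)
T6 translate by (6, 6, 0): (9/2, 3, -9) → (21/2, 9, -9)

T(p) = (21/2, 9, -9)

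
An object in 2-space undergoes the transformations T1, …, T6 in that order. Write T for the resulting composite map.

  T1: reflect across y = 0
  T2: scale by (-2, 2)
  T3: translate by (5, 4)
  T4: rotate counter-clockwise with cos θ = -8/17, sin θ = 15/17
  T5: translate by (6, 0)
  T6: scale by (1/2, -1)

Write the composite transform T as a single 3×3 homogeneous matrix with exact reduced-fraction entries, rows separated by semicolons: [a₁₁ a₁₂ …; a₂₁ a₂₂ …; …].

T1 = [1 0 0; 0 -1 0; 0 0 1]
T2·T1 = [-2 0 0; 0 -2 0; 0 0 1]
T3·…·T1 = [-2 0 5; 0 -2 4; 0 0 1]
T4·…·T1 = [16/17 30/17 -100/17; -30/17 16/17 43/17; 0 0 1]
T5·…·T1 = [16/17 30/17 2/17; -30/17 16/17 43/17; 0 0 1]
T6·…·T1 = [8/17 15/17 1/17; 30/17 -16/17 -43/17; 0 0 1]

T = [8/17 15/17 1/17; 30/17 -16/17 -43/17; 0 0 1]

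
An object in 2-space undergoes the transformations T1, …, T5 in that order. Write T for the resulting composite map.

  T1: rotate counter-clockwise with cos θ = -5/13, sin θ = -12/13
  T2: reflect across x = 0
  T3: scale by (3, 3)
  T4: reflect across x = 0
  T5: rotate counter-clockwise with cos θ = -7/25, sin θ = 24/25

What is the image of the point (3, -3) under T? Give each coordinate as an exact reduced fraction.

T1 rotate counter-clockwise with cos θ = -5/13, sin θ = -12/13: (3, -3) → (-51/13, -21/13)
T2 reflect across x = 0: (-51/13, -21/13) → (51/13, -21/13)
T3 scale by (3, 3): (51/13, -21/13) → (153/13, -63/13)
T4 reflect across x = 0: (153/13, -63/13) → (-153/13, -63/13)
T5 rotate counter-clockwise with cos θ = -7/25, sin θ = 24/25: (-153/13, -63/13) → (2583/325, -3231/325)

T(p) = (2583/325, -3231/325)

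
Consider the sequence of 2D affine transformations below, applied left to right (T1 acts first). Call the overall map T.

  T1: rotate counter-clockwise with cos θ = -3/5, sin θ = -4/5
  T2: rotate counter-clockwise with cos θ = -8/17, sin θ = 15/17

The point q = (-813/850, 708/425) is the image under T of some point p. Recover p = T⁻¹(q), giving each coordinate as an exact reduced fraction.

p = (-6/5, 3/2)

T1 = [-3/5 4/5 0; -4/5 -3/5 0; 0 0 1]
T2·T1 = [84/85 13/85 0; -13/85 84/85 0; 0 0 1]
det M = 1; M⁻¹ = [84/85 -13/85 0; 13/85 84/85 0; 0 0 1]
M⁻¹ · (-813/850, 708/425)ᵀ = (-6/5, 3/2)ᵀ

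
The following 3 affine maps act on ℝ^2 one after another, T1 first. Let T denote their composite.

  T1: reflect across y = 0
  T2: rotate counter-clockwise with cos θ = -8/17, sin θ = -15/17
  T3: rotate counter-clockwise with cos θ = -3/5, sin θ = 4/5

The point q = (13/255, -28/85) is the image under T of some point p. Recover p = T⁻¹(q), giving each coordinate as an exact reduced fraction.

p = (0, 1/3)

T1 = [1 0 0; 0 -1 0; 0 0 1]
T2·T1 = [-8/17 -15/17 0; -15/17 8/17 0; 0 0 1]
T3·…·T1 = [84/85 13/85 0; 13/85 -84/85 0; 0 0 1]
det M = -1; M⁻¹ = [84/85 13/85 0; 13/85 -84/85 0; 0 0 1]
M⁻¹ · (13/255, -28/85)ᵀ = (0, 1/3)ᵀ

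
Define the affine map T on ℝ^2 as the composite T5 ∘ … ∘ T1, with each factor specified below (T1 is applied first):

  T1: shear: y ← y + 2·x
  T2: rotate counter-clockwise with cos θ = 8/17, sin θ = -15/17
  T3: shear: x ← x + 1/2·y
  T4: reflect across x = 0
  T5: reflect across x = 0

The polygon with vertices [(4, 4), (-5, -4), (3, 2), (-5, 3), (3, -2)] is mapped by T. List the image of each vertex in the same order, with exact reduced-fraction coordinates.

T1 shear: y ← y + 2·x: (4, 4) → (4, 12); (-5, -4) → (-5, -14); (3, 2) → (3, 8); (-5, 3) → (-5, -7); (3, -2) → (3, 4)
T2 rotate counter-clockwise with cos θ = 8/17, sin θ = -15/17: (4, 12) → (212/17, 36/17); (-5, -14) → (-250/17, -37/17); (3, 8) → (144/17, 19/17); (-5, -7) → (-145/17, 19/17); (3, 4) → (84/17, -13/17)
T3 shear: x ← x + 1/2·y: (212/17, 36/17) → (230/17, 36/17); (-250/17, -37/17) → (-537/34, -37/17); (144/17, 19/17) → (307/34, 19/17); (-145/17, 19/17) → (-271/34, 19/17); (84/17, -13/17) → (155/34, -13/17)
T4 reflect across x = 0: (230/17, 36/17) → (-230/17, 36/17); (-537/34, -37/17) → (537/34, -37/17); (307/34, 19/17) → (-307/34, 19/17); (-271/34, 19/17) → (271/34, 19/17); (155/34, -13/17) → (-155/34, -13/17)
T5 reflect across x = 0: (-230/17, 36/17) → (230/17, 36/17); (537/34, -37/17) → (-537/34, -37/17); (-307/34, 19/17) → (307/34, 19/17); (271/34, 19/17) → (-271/34, 19/17); (-155/34, -13/17) → (155/34, -13/17)

image vertices: (230/17, 36/17), (-537/34, -37/17), (307/34, 19/17), (-271/34, 19/17), (155/34, -13/17)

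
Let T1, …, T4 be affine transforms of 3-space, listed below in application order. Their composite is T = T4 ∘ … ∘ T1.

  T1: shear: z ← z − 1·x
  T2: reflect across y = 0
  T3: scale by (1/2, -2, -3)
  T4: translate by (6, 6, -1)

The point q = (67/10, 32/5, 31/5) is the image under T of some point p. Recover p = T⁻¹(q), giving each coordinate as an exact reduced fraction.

p = (7/5, 1/5, -1)

T1 = [1 0 0 0; 0 1 0 0; -1 0 1 0; 0 0 0 1]
T2·T1 = [1 0 0 0; 0 -1 0 0; -1 0 1 0; 0 0 0 1]
T3·…·T1 = [1/2 0 0 0; 0 2 0 0; 3 0 -3 0; 0 0 0 1]
T4·…·T1 = [1/2 0 0 6; 0 2 0 6; 3 0 -3 -1; 0 0 0 1]
det M = -3; M⁻¹ = [2 0 0 -12; 0 1/2 0 -3; 2 0 -1/3 -37/3; 0 0 0 1]
M⁻¹ · (67/10, 32/5, 31/5)ᵀ = (7/5, 1/5, -1)ᵀ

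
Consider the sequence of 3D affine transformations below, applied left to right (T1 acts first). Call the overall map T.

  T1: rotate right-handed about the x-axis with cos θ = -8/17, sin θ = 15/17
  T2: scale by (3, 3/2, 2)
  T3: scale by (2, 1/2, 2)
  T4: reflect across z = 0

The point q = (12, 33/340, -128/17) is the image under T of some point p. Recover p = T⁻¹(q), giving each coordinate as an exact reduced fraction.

p = (2, 8/5, -1)

T1 = [1 0 0 0; 0 -8/17 -15/17 0; 0 15/17 -8/17 0; 0 0 0 1]
T2·T1 = [3 0 0 0; 0 -12/17 -45/34 0; 0 30/17 -16/17 0; 0 0 0 1]
T3·…·T1 = [6 0 0 0; 0 -6/17 -45/68 0; 0 60/17 -32/17 0; 0 0 0 1]
T4·…·T1 = [6 0 0 0; 0 -6/17 -45/68 0; 0 -60/17 32/17 0; 0 0 0 1]
det M = -18; M⁻¹ = [1/6 0 0 0; 0 -32/51 -15/68 0; 0 -20/17 2/17 0; 0 0 0 1]
M⁻¹ · (12, 33/340, -128/17)ᵀ = (2, 8/5, -1)ᵀ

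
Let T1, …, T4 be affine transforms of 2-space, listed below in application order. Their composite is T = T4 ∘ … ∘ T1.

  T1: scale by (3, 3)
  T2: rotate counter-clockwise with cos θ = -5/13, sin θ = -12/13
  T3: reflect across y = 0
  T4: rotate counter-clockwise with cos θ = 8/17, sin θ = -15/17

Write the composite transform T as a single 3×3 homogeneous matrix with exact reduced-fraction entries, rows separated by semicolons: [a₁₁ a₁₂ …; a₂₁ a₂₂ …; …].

T = [420/221 513/221 0; 513/221 -420/221 0; 0 0 1]

T1 = [3 0 0; 0 3 0; 0 0 1]
T2·T1 = [-15/13 36/13 0; -36/13 -15/13 0; 0 0 1]
T3·…·T1 = [-15/13 36/13 0; 36/13 15/13 0; 0 0 1]
T4·…·T1 = [420/221 513/221 0; 513/221 -420/221 0; 0 0 1]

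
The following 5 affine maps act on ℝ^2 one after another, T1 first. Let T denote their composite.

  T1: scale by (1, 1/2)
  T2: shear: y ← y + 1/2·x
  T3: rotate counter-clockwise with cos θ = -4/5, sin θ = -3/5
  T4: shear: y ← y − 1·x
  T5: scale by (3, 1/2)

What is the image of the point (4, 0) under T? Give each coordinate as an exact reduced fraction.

T1 scale by (1, 1/2): (4, 0) → (4, 0)
T2 shear: y ← y + 1/2·x: (4, 0) → (4, 2)
T3 rotate counter-clockwise with cos θ = -4/5, sin θ = -3/5: (4, 2) → (-2, -4)
T4 shear: y ← y − 1·x: (-2, -4) → (-2, -2)
T5 scale by (3, 1/2): (-2, -2) → (-6, -1)

T(p) = (-6, -1)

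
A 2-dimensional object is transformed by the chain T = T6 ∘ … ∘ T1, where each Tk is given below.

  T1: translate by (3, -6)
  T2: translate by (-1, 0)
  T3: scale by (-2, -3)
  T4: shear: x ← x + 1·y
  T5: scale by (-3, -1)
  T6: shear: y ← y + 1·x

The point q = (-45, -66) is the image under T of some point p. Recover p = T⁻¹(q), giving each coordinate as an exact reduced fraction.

p = (1, -1)

T1 = [1 0 3; 0 1 -6; 0 0 1]
T2·T1 = [1 0 2; 0 1 -6; 0 0 1]
T3·…·T1 = [-2 0 -4; 0 -3 18; 0 0 1]
T4·…·T1 = [-2 -3 14; 0 -3 18; 0 0 1]
T5·…·T1 = [6 9 -42; 0 3 -18; 0 0 1]
T6·…·T1 = [6 9 -42; 6 12 -60; 0 0 1]
det M = 18; M⁻¹ = [2/3 -1/2 -2; -1/3 1/3 6; 0 0 1]
M⁻¹ · (-45, -66)ᵀ = (1, -1)ᵀ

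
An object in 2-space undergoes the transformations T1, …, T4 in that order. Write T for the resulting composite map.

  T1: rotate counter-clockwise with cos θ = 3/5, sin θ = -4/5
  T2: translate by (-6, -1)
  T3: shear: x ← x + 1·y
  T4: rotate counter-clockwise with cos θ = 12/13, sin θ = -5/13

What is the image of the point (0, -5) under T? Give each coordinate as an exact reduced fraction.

T1 rotate counter-clockwise with cos θ = 3/5, sin θ = -4/5: (0, -5) → (-4, -3)
T2 translate by (-6, -1): (-4, -3) → (-10, -4)
T3 shear: x ← x + 1·y: (-10, -4) → (-14, -4)
T4 rotate counter-clockwise with cos θ = 12/13, sin θ = -5/13: (-14, -4) → (-188/13, 22/13)

T(p) = (-188/13, 22/13)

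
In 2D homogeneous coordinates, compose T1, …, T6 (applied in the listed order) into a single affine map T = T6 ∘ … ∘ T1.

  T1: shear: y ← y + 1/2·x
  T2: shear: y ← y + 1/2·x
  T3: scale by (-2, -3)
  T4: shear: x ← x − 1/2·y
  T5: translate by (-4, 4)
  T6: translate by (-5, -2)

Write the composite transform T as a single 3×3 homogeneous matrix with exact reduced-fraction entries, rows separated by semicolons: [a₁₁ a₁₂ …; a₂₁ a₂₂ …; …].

T1 = [1 0 0; 1/2 1 0; 0 0 1]
T2·T1 = [1 0 0; 1 1 0; 0 0 1]
T3·…·T1 = [-2 0 0; -3 -3 0; 0 0 1]
T4·…·T1 = [-1/2 3/2 0; -3 -3 0; 0 0 1]
T5·…·T1 = [-1/2 3/2 -4; -3 -3 4; 0 0 1]
T6·…·T1 = [-1/2 3/2 -9; -3 -3 2; 0 0 1]

T = [-1/2 3/2 -9; -3 -3 2; 0 0 1]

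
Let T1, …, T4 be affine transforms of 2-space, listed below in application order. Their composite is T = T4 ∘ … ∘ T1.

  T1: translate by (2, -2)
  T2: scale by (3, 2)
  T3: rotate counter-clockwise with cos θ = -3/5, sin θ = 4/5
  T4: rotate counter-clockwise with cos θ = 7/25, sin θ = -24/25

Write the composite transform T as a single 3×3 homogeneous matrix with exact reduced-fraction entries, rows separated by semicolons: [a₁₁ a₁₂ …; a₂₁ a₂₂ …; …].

T = [9/5 -8/5 34/5; 12/5 6/5 12/5; 0 0 1]

T1 = [1 0 2; 0 1 -2; 0 0 1]
T2·T1 = [3 0 6; 0 2 -4; 0 0 1]
T3·…·T1 = [-9/5 -8/5 -2/5; 12/5 -6/5 36/5; 0 0 1]
T4·…·T1 = [9/5 -8/5 34/5; 12/5 6/5 12/5; 0 0 1]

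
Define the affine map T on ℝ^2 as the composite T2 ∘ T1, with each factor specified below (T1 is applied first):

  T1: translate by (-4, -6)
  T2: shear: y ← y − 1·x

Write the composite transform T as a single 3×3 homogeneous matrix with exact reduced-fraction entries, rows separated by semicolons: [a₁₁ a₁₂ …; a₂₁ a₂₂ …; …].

T1 = [1 0 -4; 0 1 -6; 0 0 1]
T2·T1 = [1 0 -4; -1 1 -2; 0 0 1]

T = [1 0 -4; -1 1 -2; 0 0 1]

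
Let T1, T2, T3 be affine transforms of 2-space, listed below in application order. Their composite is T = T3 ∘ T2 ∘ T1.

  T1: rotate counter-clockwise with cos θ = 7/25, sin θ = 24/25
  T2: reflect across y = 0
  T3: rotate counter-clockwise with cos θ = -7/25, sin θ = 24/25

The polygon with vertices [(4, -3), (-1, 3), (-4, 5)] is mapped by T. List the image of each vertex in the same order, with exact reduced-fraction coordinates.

image vertices: (44/25, 117/25), (481/625, -1917/625), (-428/625, -3979/625)

T1 rotate counter-clockwise with cos θ = 7/25, sin θ = 24/25: (4, -3) → (4, 3); (-1, 3) → (-79/25, -3/25); (-4, 5) → (-148/25, -61/25)
T2 reflect across y = 0: (4, 3) → (4, -3); (-79/25, -3/25) → (-79/25, 3/25); (-148/25, -61/25) → (-148/25, 61/25)
T3 rotate counter-clockwise with cos θ = -7/25, sin θ = 24/25: (4, -3) → (44/25, 117/25); (-79/25, 3/25) → (481/625, -1917/625); (-148/25, 61/25) → (-428/625, -3979/625)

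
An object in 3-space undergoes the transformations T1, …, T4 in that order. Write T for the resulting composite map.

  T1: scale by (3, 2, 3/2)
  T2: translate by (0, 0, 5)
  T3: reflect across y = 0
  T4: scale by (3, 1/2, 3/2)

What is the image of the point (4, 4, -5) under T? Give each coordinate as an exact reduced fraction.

T1 scale by (3, 2, 3/2): (4, 4, -5) → (12, 8, -15/2)
T2 translate by (0, 0, 5): (12, 8, -15/2) → (12, 8, -5/2)
T3 reflect across y = 0: (12, 8, -5/2) → (12, -8, -5/2)
T4 scale by (3, 1/2, 3/2): (12, -8, -5/2) → (36, -4, -15/4)

T(p) = (36, -4, -15/4)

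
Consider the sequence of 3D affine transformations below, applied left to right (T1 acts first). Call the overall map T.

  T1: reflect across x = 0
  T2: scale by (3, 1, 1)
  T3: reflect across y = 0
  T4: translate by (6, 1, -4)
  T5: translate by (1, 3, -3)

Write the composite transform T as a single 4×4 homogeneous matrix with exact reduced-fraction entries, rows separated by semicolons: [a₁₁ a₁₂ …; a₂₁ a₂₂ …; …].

T1 = [-1 0 0 0; 0 1 0 0; 0 0 1 0; 0 0 0 1]
T2·T1 = [-3 0 0 0; 0 1 0 0; 0 0 1 0; 0 0 0 1]
T3·…·T1 = [-3 0 0 0; 0 -1 0 0; 0 0 1 0; 0 0 0 1]
T4·…·T1 = [-3 0 0 6; 0 -1 0 1; 0 0 1 -4; 0 0 0 1]
T5·…·T1 = [-3 0 0 7; 0 -1 0 4; 0 0 1 -7; 0 0 0 1]

T = [-3 0 0 7; 0 -1 0 4; 0 0 1 -7; 0 0 0 1]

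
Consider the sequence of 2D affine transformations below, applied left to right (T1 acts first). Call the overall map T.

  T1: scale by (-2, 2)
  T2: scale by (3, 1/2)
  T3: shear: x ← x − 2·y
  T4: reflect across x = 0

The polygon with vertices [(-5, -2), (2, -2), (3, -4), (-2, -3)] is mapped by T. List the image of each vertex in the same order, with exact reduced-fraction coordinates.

image vertices: (-34, -2), (8, -2), (10, -4), (-18, -3)

T1 scale by (-2, 2): (-5, -2) → (10, -4); (2, -2) → (-4, -4); (3, -4) → (-6, -8); (-2, -3) → (4, -6)
T2 scale by (3, 1/2): (10, -4) → (30, -2); (-4, -4) → (-12, -2); (-6, -8) → (-18, -4); (4, -6) → (12, -3)
T3 shear: x ← x − 2·y: (30, -2) → (34, -2); (-12, -2) → (-8, -2); (-18, -4) → (-10, -4); (12, -3) → (18, -3)
T4 reflect across x = 0: (34, -2) → (-34, -2); (-8, -2) → (8, -2); (-10, -4) → (10, -4); (18, -3) → (-18, -3)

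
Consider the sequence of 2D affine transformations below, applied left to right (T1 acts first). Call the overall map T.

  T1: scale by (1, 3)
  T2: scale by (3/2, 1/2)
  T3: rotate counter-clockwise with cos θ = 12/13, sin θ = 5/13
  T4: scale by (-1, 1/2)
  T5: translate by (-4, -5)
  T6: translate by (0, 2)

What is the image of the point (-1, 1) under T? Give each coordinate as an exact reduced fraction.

T1 scale by (1, 3): (-1, 1) → (-1, 3)
T2 scale by (3/2, 1/2): (-1, 3) → (-3/2, 3/2)
T3 rotate counter-clockwise with cos θ = 12/13, sin θ = 5/13: (-3/2, 3/2) → (-51/26, 21/26)
T4 scale by (-1, 1/2): (-51/26, 21/26) → (51/26, 21/52)
T5 translate by (-4, -5): (51/26, 21/52) → (-53/26, -239/52)
T6 translate by (0, 2): (-53/26, -239/52) → (-53/26, -135/52)

T(p) = (-53/26, -135/52)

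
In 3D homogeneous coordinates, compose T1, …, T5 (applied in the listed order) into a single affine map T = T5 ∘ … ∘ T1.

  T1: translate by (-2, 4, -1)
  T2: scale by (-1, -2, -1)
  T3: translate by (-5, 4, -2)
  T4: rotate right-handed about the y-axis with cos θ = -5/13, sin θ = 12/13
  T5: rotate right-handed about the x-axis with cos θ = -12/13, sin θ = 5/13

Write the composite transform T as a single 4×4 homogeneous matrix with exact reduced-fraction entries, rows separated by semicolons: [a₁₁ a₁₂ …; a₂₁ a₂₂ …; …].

T1 = [1 0 0 -2; 0 1 0 4; 0 0 1 -1; 0 0 0 1]
T2·T1 = [-1 0 0 2; 0 -2 0 -8; 0 0 -1 1; 0 0 0 1]
T3·…·T1 = [-1 0 0 -3; 0 -2 0 -4; 0 0 -1 -1; 0 0 0 1]
T4·…·T1 = [5/13 0 -12/13 3/13; 0 -2 0 -4; 12/13 0 5/13 41/13; 0 0 0 1]
T5·…·T1 = [5/13 0 -12/13 3/13; -60/169 24/13 -25/169 419/169; -144/169 -10/13 -60/169 -752/169; 0 0 0 1]

T = [5/13 0 -12/13 3/13; -60/169 24/13 -25/169 419/169; -144/169 -10/13 -60/169 -752/169; 0 0 0 1]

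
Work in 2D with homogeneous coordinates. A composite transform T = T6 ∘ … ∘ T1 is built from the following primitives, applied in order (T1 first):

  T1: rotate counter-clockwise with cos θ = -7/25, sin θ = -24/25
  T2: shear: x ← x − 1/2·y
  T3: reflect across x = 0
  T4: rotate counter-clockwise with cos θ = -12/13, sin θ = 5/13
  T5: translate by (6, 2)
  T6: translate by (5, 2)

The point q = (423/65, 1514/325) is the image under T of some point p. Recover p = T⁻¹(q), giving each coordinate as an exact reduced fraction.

T1 = [-7/25 24/25 0; -24/25 -7/25 0; 0 0 1]
T2·T1 = [1/5 11/10 0; -24/25 -7/25 0; 0 0 1]
T3·…·T1 = [-1/5 -11/10 0; -24/25 -7/25 0; 0 0 1]
T4·…·T1 = [36/65 73/65 0; 263/325 -107/650 0; 0 0 1]
T5·…·T1 = [36/65 73/65 6; 263/325 -107/650 2; 0 0 1]
T6·…·T1 = [36/65 73/65 11; 263/325 -107/650 4; 0 0 1]
det M = -1; M⁻¹ = [107/650 73/65 -4097/650; 263/325 -36/65 -2173/325; 0 0 1]
M⁻¹ · (423/65, 1514/325)ᵀ = (0, -4)ᵀ

p = (0, -4)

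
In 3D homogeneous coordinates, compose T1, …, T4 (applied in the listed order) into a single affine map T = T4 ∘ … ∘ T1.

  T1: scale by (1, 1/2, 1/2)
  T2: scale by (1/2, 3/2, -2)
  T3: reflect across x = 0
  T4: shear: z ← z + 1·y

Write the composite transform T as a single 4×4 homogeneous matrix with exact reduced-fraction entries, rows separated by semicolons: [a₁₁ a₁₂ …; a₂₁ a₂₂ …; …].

T = [-1/2 0 0 0; 0 3/4 0 0; 0 3/4 -1 0; 0 0 0 1]

T1 = [1 0 0 0; 0 1/2 0 0; 0 0 1/2 0; 0 0 0 1]
T2·T1 = [1/2 0 0 0; 0 3/4 0 0; 0 0 -1 0; 0 0 0 1]
T3·…·T1 = [-1/2 0 0 0; 0 3/4 0 0; 0 0 -1 0; 0 0 0 1]
T4·…·T1 = [-1/2 0 0 0; 0 3/4 0 0; 0 3/4 -1 0; 0 0 0 1]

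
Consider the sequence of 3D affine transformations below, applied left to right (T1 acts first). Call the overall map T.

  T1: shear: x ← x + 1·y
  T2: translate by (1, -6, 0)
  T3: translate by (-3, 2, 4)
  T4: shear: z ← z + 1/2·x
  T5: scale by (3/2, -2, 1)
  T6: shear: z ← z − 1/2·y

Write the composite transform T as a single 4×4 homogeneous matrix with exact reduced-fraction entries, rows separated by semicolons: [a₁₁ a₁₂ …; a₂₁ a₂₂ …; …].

T = [3/2 3/2 0 -3; 0 -2 0 8; 1/2 3/2 1 -1; 0 0 0 1]

T1 = [1 1 0 0; 0 1 0 0; 0 0 1 0; 0 0 0 1]
T2·T1 = [1 1 0 1; 0 1 0 -6; 0 0 1 0; 0 0 0 1]
T3·…·T1 = [1 1 0 -2; 0 1 0 -4; 0 0 1 4; 0 0 0 1]
T4·…·T1 = [1 1 0 -2; 0 1 0 -4; 1/2 1/2 1 3; 0 0 0 1]
T5·…·T1 = [3/2 3/2 0 -3; 0 -2 0 8; 1/2 1/2 1 3; 0 0 0 1]
T6·…·T1 = [3/2 3/2 0 -3; 0 -2 0 8; 1/2 3/2 1 -1; 0 0 0 1]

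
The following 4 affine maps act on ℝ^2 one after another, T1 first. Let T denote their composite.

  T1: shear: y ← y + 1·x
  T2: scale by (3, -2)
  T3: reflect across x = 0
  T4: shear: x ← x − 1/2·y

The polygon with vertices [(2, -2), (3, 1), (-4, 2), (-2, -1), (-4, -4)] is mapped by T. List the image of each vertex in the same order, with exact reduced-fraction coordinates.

image vertices: (-6, 0), (-5, -8), (10, 4), (3, 6), (4, 16)

T1 shear: y ← y + 1·x: (2, -2) → (2, 0); (3, 1) → (3, 4); (-4, 2) → (-4, -2); (-2, -1) → (-2, -3); (-4, -4) → (-4, -8)
T2 scale by (3, -2): (2, 0) → (6, 0); (3, 4) → (9, -8); (-4, -2) → (-12, 4); (-2, -3) → (-6, 6); (-4, -8) → (-12, 16)
T3 reflect across x = 0: (6, 0) → (-6, 0); (9, -8) → (-9, -8); (-12, 4) → (12, 4); (-6, 6) → (6, 6); (-12, 16) → (12, 16)
T4 shear: x ← x − 1/2·y: (-6, 0) → (-6, 0); (-9, -8) → (-5, -8); (12, 4) → (10, 4); (6, 6) → (3, 6); (12, 16) → (4, 16)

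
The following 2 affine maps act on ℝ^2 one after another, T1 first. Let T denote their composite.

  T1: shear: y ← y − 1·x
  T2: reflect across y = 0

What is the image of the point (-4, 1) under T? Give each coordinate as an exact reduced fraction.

T(p) = (-4, -5)

T1 shear: y ← y − 1·x: (-4, 1) → (-4, 5)
T2 reflect across y = 0: (-4, 5) → (-4, -5)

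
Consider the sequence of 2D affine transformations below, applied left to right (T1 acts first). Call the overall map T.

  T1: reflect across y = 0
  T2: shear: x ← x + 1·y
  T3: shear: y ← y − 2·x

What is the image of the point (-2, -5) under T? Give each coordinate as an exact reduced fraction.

T1 reflect across y = 0: (-2, -5) → (-2, 5)
T2 shear: x ← x + 1·y: (-2, 5) → (3, 5)
T3 shear: y ← y − 2·x: (3, 5) → (3, -1)

T(p) = (3, -1)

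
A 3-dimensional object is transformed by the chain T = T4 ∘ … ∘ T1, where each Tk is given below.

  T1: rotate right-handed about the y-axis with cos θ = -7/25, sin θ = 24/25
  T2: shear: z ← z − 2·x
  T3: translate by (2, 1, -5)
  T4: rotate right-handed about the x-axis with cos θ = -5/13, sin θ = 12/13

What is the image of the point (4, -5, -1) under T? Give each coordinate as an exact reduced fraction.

T(p) = (-2/25, 28/5, -2)

T1 rotate right-handed about the y-axis with cos θ = -7/25, sin θ = 24/25: (4, -5, -1) → (-52/25, -5, -89/25)
T2 shear: z ← z − 2·x: (-52/25, -5, -89/25) → (-52/25, -5, 3/5)
T3 translate by (2, 1, -5): (-52/25, -5, 3/5) → (-2/25, -4, -22/5)
T4 rotate right-handed about the x-axis with cos θ = -5/13, sin θ = 12/13: (-2/25, -4, -22/5) → (-2/25, 28/5, -2)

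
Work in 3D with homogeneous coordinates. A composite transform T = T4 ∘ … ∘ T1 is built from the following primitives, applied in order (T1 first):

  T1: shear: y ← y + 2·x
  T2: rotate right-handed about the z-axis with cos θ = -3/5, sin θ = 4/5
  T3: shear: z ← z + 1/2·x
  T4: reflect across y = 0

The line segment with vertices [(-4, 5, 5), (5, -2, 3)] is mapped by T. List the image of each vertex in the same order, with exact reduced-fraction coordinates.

T1 shear: y ← y + 2·x: (-4, 5, 5) → (-4, -3, 5); (5, -2, 3) → (5, 8, 3)
T2 rotate right-handed about the z-axis with cos θ = -3/5, sin θ = 4/5: (-4, -3, 5) → (24/5, -7/5, 5); (5, 8, 3) → (-47/5, -4/5, 3)
T3 shear: z ← z + 1/2·x: (24/5, -7/5, 5) → (24/5, -7/5, 37/5); (-47/5, -4/5, 3) → (-47/5, -4/5, -17/10)
T4 reflect across y = 0: (24/5, -7/5, 37/5) → (24/5, 7/5, 37/5); (-47/5, -4/5, -17/10) → (-47/5, 4/5, -17/10)

image vertices: (24/5, 7/5, 37/5), (-47/5, 4/5, -17/10)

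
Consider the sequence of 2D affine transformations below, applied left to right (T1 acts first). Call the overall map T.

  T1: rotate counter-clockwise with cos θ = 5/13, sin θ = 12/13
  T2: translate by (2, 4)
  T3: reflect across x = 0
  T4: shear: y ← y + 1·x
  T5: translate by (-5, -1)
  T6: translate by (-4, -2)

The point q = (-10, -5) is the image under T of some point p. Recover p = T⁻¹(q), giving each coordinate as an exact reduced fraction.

T1 = [5/13 -12/13 0; 12/13 5/13 0; 0 0 1]
T2·T1 = [5/13 -12/13 2; 12/13 5/13 4; 0 0 1]
T3·…·T1 = [-5/13 12/13 -2; 12/13 5/13 4; 0 0 1]
T4·…·T1 = [-5/13 12/13 -2; 7/13 17/13 2; 0 0 1]
T5·…·T1 = [-5/13 12/13 -7; 7/13 17/13 1; 0 0 1]
T6·…·T1 = [-5/13 12/13 -11; 7/13 17/13 -1; 0 0 1]
det M = -1; M⁻¹ = [-17/13 12/13 -175/13; 7/13 5/13 82/13; 0 0 1]
M⁻¹ · (-10, -5)ᵀ = (-5, -1)ᵀ

p = (-5, -1)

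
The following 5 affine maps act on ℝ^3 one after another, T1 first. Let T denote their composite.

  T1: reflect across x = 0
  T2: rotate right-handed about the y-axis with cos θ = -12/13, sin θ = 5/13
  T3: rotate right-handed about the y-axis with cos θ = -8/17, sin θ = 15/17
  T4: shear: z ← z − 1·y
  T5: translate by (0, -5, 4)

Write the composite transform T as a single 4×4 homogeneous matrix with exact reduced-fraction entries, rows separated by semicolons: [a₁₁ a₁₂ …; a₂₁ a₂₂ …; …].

T = [-21/221 0 -220/221 0; 0 1 0 -5; -220/221 -1 21/221 4; 0 0 0 1]

T1 = [-1 0 0 0; 0 1 0 0; 0 0 1 0; 0 0 0 1]
T2·T1 = [12/13 0 5/13 0; 0 1 0 0; 5/13 0 -12/13 0; 0 0 0 1]
T3·…·T1 = [-21/221 0 -220/221 0; 0 1 0 0; -220/221 0 21/221 0; 0 0 0 1]
T4·…·T1 = [-21/221 0 -220/221 0; 0 1 0 0; -220/221 -1 21/221 0; 0 0 0 1]
T5·…·T1 = [-21/221 0 -220/221 0; 0 1 0 -5; -220/221 -1 21/221 4; 0 0 0 1]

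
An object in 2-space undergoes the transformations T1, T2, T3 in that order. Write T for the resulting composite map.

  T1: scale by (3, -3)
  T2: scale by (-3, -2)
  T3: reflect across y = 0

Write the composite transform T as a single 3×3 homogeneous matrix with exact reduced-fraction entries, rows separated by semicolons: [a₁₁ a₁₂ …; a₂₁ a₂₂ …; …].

T = [-9 0 0; 0 -6 0; 0 0 1]

T1 = [3 0 0; 0 -3 0; 0 0 1]
T2·T1 = [-9 0 0; 0 6 0; 0 0 1]
T3·…·T1 = [-9 0 0; 0 -6 0; 0 0 1]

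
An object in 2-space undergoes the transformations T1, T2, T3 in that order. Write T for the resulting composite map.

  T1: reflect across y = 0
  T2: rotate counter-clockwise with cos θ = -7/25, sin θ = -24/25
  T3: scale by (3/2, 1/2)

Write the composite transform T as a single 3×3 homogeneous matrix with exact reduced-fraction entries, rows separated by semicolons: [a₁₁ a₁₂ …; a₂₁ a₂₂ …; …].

T1 = [1 0 0; 0 -1 0; 0 0 1]
T2·T1 = [-7/25 -24/25 0; -24/25 7/25 0; 0 0 1]
T3·…·T1 = [-21/50 -36/25 0; -12/25 7/50 0; 0 0 1]

T = [-21/50 -36/25 0; -12/25 7/50 0; 0 0 1]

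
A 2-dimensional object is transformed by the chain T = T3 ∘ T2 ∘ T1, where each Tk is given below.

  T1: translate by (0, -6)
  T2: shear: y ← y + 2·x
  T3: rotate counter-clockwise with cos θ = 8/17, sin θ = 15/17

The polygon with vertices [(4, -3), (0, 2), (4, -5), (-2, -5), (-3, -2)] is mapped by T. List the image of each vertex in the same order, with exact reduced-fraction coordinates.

T1 translate by (0, -6): (4, -3) → (4, -9); (0, 2) → (0, -4); (4, -5) → (4, -11); (-2, -5) → (-2, -11); (-3, -2) → (-3, -8)
T2 shear: y ← y + 2·x: (4, -9) → (4, -1); (0, -4) → (0, -4); (4, -11) → (4, -3); (-2, -11) → (-2, -15); (-3, -8) → (-3, -14)
T3 rotate counter-clockwise with cos θ = 8/17, sin θ = 15/17: (4, -1) → (47/17, 52/17); (0, -4) → (60/17, -32/17); (4, -3) → (77/17, 36/17); (-2, -15) → (209/17, -150/17); (-3, -14) → (186/17, -157/17)

image vertices: (47/17, 52/17), (60/17, -32/17), (77/17, 36/17), (209/17, -150/17), (186/17, -157/17)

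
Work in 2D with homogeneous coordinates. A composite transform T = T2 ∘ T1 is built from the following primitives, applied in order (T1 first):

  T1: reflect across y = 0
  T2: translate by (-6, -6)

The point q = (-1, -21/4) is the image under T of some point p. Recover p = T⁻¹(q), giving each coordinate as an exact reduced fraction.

p = (5, -3/4)

T1 = [1 0 0; 0 -1 0; 0 0 1]
T2·T1 = [1 0 -6; 0 -1 -6; 0 0 1]
det M = -1; M⁻¹ = [1 0 6; 0 -1 -6; 0 0 1]
M⁻¹ · (-1, -21/4)ᵀ = (5, -3/4)ᵀ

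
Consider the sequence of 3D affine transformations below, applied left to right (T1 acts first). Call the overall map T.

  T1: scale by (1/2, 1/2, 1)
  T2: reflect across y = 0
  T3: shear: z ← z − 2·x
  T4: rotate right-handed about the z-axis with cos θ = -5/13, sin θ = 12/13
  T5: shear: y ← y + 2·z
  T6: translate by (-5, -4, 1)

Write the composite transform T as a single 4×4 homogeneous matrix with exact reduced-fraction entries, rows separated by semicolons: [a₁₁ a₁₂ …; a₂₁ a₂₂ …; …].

T = [-5/26 6/13 0 -5; -20/13 5/26 2 -4; -1 0 1 1; 0 0 0 1]

T1 = [1/2 0 0 0; 0 1/2 0 0; 0 0 1 0; 0 0 0 1]
T2·T1 = [1/2 0 0 0; 0 -1/2 0 0; 0 0 1 0; 0 0 0 1]
T3·…·T1 = [1/2 0 0 0; 0 -1/2 0 0; -1 0 1 0; 0 0 0 1]
T4·…·T1 = [-5/26 6/13 0 0; 6/13 5/26 0 0; -1 0 1 0; 0 0 0 1]
T5·…·T1 = [-5/26 6/13 0 0; -20/13 5/26 2 0; -1 0 1 0; 0 0 0 1]
T6·…·T1 = [-5/26 6/13 0 -5; -20/13 5/26 2 -4; -1 0 1 1; 0 0 0 1]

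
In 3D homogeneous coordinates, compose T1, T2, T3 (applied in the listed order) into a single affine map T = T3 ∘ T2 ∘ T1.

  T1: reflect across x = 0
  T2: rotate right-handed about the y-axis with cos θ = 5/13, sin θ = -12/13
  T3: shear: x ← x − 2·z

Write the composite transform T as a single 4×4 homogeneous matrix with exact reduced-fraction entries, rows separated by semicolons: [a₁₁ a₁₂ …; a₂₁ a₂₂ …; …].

T1 = [-1 0 0 0; 0 1 0 0; 0 0 1 0; 0 0 0 1]
T2·T1 = [-5/13 0 -12/13 0; 0 1 0 0; -12/13 0 5/13 0; 0 0 0 1]
T3·…·T1 = [19/13 0 -22/13 0; 0 1 0 0; -12/13 0 5/13 0; 0 0 0 1]

T = [19/13 0 -22/13 0; 0 1 0 0; -12/13 0 5/13 0; 0 0 0 1]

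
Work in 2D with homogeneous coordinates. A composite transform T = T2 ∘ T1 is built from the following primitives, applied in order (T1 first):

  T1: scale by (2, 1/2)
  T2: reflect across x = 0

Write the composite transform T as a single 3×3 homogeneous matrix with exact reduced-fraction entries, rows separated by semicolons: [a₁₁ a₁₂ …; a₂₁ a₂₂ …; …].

T = [-2 0 0; 0 1/2 0; 0 0 1]

T1 = [2 0 0; 0 1/2 0; 0 0 1]
T2·T1 = [-2 0 0; 0 1/2 0; 0 0 1]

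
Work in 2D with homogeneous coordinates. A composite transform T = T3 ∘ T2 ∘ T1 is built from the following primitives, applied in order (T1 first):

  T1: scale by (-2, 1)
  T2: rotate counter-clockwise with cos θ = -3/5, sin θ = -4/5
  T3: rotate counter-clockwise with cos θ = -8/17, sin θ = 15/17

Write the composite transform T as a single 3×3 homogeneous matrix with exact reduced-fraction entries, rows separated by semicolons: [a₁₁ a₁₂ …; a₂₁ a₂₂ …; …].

T = [-168/85 13/85 0; 26/85 84/85 0; 0 0 1]

T1 = [-2 0 0; 0 1 0; 0 0 1]
T2·T1 = [6/5 4/5 0; 8/5 -3/5 0; 0 0 1]
T3·…·T1 = [-168/85 13/85 0; 26/85 84/85 0; 0 0 1]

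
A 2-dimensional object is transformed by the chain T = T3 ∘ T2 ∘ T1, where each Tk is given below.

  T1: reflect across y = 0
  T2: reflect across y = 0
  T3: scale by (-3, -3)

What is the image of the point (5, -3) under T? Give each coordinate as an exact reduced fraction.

T(p) = (-15, 9)

T1 reflect across y = 0: (5, -3) → (5, 3)
T2 reflect across y = 0: (5, 3) → (5, -3)
T3 scale by (-3, -3): (5, -3) → (-15, 9)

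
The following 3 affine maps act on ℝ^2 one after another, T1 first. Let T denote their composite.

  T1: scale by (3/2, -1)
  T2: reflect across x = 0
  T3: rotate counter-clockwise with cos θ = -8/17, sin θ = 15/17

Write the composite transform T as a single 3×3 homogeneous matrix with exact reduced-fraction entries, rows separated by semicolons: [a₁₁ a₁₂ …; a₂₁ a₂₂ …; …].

T = [12/17 15/17 0; -45/34 8/17 0; 0 0 1]

T1 = [3/2 0 0; 0 -1 0; 0 0 1]
T2·T1 = [-3/2 0 0; 0 -1 0; 0 0 1]
T3·…·T1 = [12/17 15/17 0; -45/34 8/17 0; 0 0 1]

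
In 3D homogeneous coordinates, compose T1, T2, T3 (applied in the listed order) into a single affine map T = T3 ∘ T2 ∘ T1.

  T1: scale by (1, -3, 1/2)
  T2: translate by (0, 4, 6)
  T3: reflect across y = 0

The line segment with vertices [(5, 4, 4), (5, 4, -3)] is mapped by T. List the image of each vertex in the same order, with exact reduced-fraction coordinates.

T1 scale by (1, -3, 1/2): (5, 4, 4) → (5, -12, 2); (5, 4, -3) → (5, -12, -3/2)
T2 translate by (0, 4, 6): (5, -12, 2) → (5, -8, 8); (5, -12, -3/2) → (5, -8, 9/2)
T3 reflect across y = 0: (5, -8, 8) → (5, 8, 8); (5, -8, 9/2) → (5, 8, 9/2)

image vertices: (5, 8, 8), (5, 8, 9/2)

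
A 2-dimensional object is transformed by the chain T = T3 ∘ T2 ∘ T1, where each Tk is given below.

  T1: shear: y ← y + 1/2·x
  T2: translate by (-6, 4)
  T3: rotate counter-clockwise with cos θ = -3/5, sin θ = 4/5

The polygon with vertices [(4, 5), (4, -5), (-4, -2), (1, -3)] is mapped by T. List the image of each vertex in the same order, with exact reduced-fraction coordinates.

T1 shear: y ← y + 1/2·x: (4, 5) → (4, 7); (4, -5) → (4, -3); (-4, -2) → (-4, -4); (1, -3) → (1, -5/2)
T2 translate by (-6, 4): (4, 7) → (-2, 11); (4, -3) → (-2, 1); (-4, -4) → (-10, 0); (1, -5/2) → (-5, 3/2)
T3 rotate counter-clockwise with cos θ = -3/5, sin θ = 4/5: (-2, 11) → (-38/5, -41/5); (-2, 1) → (2/5, -11/5); (-10, 0) → (6, -8); (-5, 3/2) → (9/5, -49/10)

image vertices: (-38/5, -41/5), (2/5, -11/5), (6, -8), (9/5, -49/10)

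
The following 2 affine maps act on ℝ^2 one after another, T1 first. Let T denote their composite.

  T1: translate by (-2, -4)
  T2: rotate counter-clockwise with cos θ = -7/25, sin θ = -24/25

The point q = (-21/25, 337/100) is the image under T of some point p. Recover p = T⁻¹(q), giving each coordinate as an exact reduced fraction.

T1 = [1 0 -2; 0 1 -4; 0 0 1]
T2·T1 = [-7/25 24/25 -82/25; -24/25 -7/25 76/25; 0 0 1]
det M = 1; M⁻¹ = [-7/25 -24/25 2; 24/25 -7/25 4; 0 0 1]
M⁻¹ · (-21/25, 337/100)ᵀ = (-1, 9/4)ᵀ

p = (-1, 9/4)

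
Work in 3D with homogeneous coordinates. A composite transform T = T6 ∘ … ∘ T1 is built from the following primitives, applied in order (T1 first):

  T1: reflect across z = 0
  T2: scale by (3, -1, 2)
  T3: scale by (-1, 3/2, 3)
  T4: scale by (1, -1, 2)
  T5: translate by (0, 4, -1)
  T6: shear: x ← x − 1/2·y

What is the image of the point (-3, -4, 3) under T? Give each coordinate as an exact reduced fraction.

T(p) = (10, -2, -37)

T1 reflect across z = 0: (-3, -4, 3) → (-3, -4, -3)
T2 scale by (3, -1, 2): (-3, -4, -3) → (-9, 4, -6)
T3 scale by (-1, 3/2, 3): (-9, 4, -6) → (9, 6, -18)
T4 scale by (1, -1, 2): (9, 6, -18) → (9, -6, -36)
T5 translate by (0, 4, -1): (9, -6, -36) → (9, -2, -37)
T6 shear: x ← x − 1/2·y: (9, -2, -37) → (10, -2, -37)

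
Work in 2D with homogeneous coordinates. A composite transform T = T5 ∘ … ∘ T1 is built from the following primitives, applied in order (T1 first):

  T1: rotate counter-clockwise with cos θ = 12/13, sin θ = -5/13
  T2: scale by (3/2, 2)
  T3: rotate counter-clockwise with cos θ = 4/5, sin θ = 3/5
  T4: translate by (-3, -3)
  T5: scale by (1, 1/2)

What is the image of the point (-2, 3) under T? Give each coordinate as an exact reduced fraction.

T(p) = (-105/13, 53/52)

T1 rotate counter-clockwise with cos θ = 12/13, sin θ = -5/13: (-2, 3) → (-9/13, 46/13)
T2 scale by (3/2, 2): (-9/13, 46/13) → (-27/26, 92/13)
T3 rotate counter-clockwise with cos θ = 4/5, sin θ = 3/5: (-27/26, 92/13) → (-66/13, 131/26)
T4 translate by (-3, -3): (-66/13, 131/26) → (-105/13, 53/26)
T5 scale by (1, 1/2): (-105/13, 53/26) → (-105/13, 53/52)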